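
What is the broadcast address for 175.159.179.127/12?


Network: 175.144.0.0/12
Host bits = 20
Set all host bits to 1:
Broadcast: 175.159.255.255


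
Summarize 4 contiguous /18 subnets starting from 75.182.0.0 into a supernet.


Original prefix: /18
Number of subnets: 4 = 2^2
New prefix = 18 - 2 = 16
Supernet: 75.182.0.0/16


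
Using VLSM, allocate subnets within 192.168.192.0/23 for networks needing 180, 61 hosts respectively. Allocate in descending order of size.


180 hosts -> /24 (254 usable): 192.168.192.0/24
61 hosts -> /26 (62 usable): 192.168.193.0/26
Allocation: 192.168.192.0/24 (180 hosts, 254 usable); 192.168.193.0/26 (61 hosts, 62 usable)


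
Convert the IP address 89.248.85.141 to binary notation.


89 = 01011001
248 = 11111000
85 = 01010101
141 = 10001101
Binary: 01011001.11111000.01010101.10001101


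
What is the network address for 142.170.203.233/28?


IP:   10001110.10101010.11001011.11101001
Mask: 11111111.11111111.11111111.11110000
AND operation:
Net:  10001110.10101010.11001011.11100000
Network: 142.170.203.224/28


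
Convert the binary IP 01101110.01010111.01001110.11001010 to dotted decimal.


01101110 = 110
01010111 = 87
01001110 = 78
11001010 = 202
IP: 110.87.78.202


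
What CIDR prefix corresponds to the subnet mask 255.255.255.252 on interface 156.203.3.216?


Binary: 11111111.11111111.11111111.11111100
Count leading 1s
Prefix: /30


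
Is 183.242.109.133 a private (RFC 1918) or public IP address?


RFC 1918 private ranges:
  10.0.0.0/8 (10.0.0.0 - 10.255.255.255)
  172.16.0.0/12 (172.16.0.0 - 172.31.255.255)
  192.168.0.0/16 (192.168.0.0 - 192.168.255.255)
Public (not in any RFC 1918 range)


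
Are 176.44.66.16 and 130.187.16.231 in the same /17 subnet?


Mask: 255.255.128.0
176.44.66.16 AND mask = 176.44.0.0
130.187.16.231 AND mask = 130.187.0.0
No, different subnets (176.44.0.0 vs 130.187.0.0)


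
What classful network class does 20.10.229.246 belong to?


First octet: 20
Binary: 00010100
0xxxxxxx -> Class A (1-126)
Class A, default mask 255.0.0.0 (/8)


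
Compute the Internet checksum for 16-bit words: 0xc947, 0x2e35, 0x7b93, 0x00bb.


Sum all words (with carry folding):
+ 0xc947 = 0xc947
+ 0x2e35 = 0xf77c
+ 0x7b93 = 0x7310
+ 0x00bb = 0x73cb
One's complement: ~0x73cb
Checksum = 0x8c34


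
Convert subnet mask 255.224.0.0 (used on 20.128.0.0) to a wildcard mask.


Subnet mask: 255.224.0.0
Wildcard = 255.255.255.255 - subnet mask
255 - 255 = 0
255 - 224 = 31
255 - 0 = 255
255 - 0 = 255
Wildcard: 0.31.255.255


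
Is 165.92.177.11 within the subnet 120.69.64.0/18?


Subnet network: 120.69.64.0
Test IP AND mask: 165.92.128.0
No, 165.92.177.11 is not in 120.69.64.0/18


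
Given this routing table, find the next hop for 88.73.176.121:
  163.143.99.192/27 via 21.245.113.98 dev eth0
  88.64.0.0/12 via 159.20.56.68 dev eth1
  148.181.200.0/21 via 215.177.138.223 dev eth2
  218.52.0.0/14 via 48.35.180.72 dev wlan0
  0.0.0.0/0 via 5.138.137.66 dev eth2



Longest prefix match for 88.73.176.121:
  /27 163.143.99.192: no
  /12 88.64.0.0: MATCH
  /21 148.181.200.0: no
  /14 218.52.0.0: no
  /0 0.0.0.0: MATCH
Selected: next-hop 159.20.56.68 via eth1 (matched /12)


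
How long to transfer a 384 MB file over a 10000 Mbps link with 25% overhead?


Effective throughput = 10000 * (1 - 25/100) = 7500 Mbps
File size in Mb = 384 * 8 = 3072 Mb
Time = 3072 / 7500
Time = 0.4096 seconds


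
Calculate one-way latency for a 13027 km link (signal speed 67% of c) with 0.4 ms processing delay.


Speed = 0.67 * 3e5 km/s = 201000 km/s
Propagation delay = 13027 / 201000 = 0.0648 s = 64.8109 ms
Processing delay = 0.4 ms
Total one-way latency = 65.2109 ms


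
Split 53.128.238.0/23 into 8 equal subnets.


New prefix = 23 + 3 = 26
Each subnet has 64 addresses
  53.128.238.0/26
  53.128.238.64/26
  53.128.238.128/26
  53.128.238.192/26
  53.128.239.0/26
  53.128.239.64/26
  53.128.239.128/26
  53.128.239.192/26
Subnets: 53.128.238.0/26, 53.128.238.64/26, 53.128.238.128/26, 53.128.238.192/26, 53.128.239.0/26, 53.128.239.64/26, 53.128.239.128/26, 53.128.239.192/26


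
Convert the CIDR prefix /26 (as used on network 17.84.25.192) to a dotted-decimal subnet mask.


/26 means 26 network bits, 6 host bits
Binary: 11111111111111111111111111000000
Mask: 255.255.255.192


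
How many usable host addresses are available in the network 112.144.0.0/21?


Host bits = 32 - 21 = 11
Total addresses = 2^11 = 2048
Usable = total - 2 (network and broadcast)
Usable hosts: 2046


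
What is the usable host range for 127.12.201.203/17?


Network: 127.12.128.0
Broadcast: 127.12.255.255
First usable = network + 1
Last usable = broadcast - 1
Range: 127.12.128.1 to 127.12.255.254


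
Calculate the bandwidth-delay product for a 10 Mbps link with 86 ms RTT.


BDP = bandwidth * RTT
= 10 Mbps * 86 ms
= 10 * 1e6 * 86 / 1000 bits
= 860000 bits
= 107500 bytes
= 104.9805 KB
BDP = 860000 bits (107500 bytes)


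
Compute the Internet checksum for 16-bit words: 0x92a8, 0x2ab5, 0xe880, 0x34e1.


Sum all words (with carry folding):
+ 0x92a8 = 0x92a8
+ 0x2ab5 = 0xbd5d
+ 0xe880 = 0xa5de
+ 0x34e1 = 0xdabf
One's complement: ~0xdabf
Checksum = 0x2540


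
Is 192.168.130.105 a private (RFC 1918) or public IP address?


RFC 1918 private ranges:
  10.0.0.0/8 (10.0.0.0 - 10.255.255.255)
  172.16.0.0/12 (172.16.0.0 - 172.31.255.255)
  192.168.0.0/16 (192.168.0.0 - 192.168.255.255)
Private (in 192.168.0.0/16)


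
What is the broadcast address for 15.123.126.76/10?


Network: 15.64.0.0/10
Host bits = 22
Set all host bits to 1:
Broadcast: 15.127.255.255


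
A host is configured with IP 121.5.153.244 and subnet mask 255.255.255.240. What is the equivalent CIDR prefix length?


Binary: 11111111.11111111.11111111.11110000
Count leading 1s
Prefix: /28


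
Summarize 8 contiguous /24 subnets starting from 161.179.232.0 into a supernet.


Original prefix: /24
Number of subnets: 8 = 2^3
New prefix = 24 - 3 = 21
Supernet: 161.179.232.0/21


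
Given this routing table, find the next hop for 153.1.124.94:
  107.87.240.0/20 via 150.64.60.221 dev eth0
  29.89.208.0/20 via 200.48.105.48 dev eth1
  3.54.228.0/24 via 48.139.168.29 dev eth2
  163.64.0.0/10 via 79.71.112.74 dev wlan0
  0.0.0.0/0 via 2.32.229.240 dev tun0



Longest prefix match for 153.1.124.94:
  /20 107.87.240.0: no
  /20 29.89.208.0: no
  /24 3.54.228.0: no
  /10 163.64.0.0: no
  /0 0.0.0.0: MATCH
Selected: next-hop 2.32.229.240 via tun0 (matched /0)


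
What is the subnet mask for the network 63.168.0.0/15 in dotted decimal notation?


/15 means 15 network bits, 17 host bits
Binary: 11111111111111100000000000000000
Mask: 255.254.0.0


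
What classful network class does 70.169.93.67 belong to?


First octet: 70
Binary: 01000110
0xxxxxxx -> Class A (1-126)
Class A, default mask 255.0.0.0 (/8)


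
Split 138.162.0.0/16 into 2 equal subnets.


New prefix = 16 + 1 = 17
Each subnet has 32768 addresses
  138.162.0.0/17
  138.162.128.0/17
Subnets: 138.162.0.0/17, 138.162.128.0/17


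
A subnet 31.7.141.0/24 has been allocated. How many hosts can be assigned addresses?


Host bits = 32 - 24 = 8
Total addresses = 2^8 = 256
Usable = total - 2 (network and broadcast)
Usable hosts: 254


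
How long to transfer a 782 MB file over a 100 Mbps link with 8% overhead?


Effective throughput = 100 * (1 - 8/100) = 92 Mbps
File size in Mb = 782 * 8 = 6256 Mb
Time = 6256 / 92
Time = 68 seconds


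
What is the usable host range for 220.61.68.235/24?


Network: 220.61.68.0
Broadcast: 220.61.68.255
First usable = network + 1
Last usable = broadcast - 1
Range: 220.61.68.1 to 220.61.68.254


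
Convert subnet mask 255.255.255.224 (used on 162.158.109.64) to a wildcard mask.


Subnet mask: 255.255.255.224
Wildcard = 255.255.255.255 - subnet mask
255 - 255 = 0
255 - 255 = 0
255 - 255 = 0
255 - 224 = 31
Wildcard: 0.0.0.31


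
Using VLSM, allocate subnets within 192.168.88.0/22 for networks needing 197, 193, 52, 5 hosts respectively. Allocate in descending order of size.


197 hosts -> /24 (254 usable): 192.168.88.0/24
193 hosts -> /24 (254 usable): 192.168.89.0/24
52 hosts -> /26 (62 usable): 192.168.90.0/26
5 hosts -> /29 (6 usable): 192.168.90.64/29
Allocation: 192.168.88.0/24 (197 hosts, 254 usable); 192.168.89.0/24 (193 hosts, 254 usable); 192.168.90.0/26 (52 hosts, 62 usable); 192.168.90.64/29 (5 hosts, 6 usable)


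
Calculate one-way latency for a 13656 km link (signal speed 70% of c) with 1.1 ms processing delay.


Speed = 0.7 * 3e5 km/s = 210000 km/s
Propagation delay = 13656 / 210000 = 0.065 s = 65.0286 ms
Processing delay = 1.1 ms
Total one-way latency = 66.1286 ms


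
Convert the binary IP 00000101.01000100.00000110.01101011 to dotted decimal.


00000101 = 5
01000100 = 68
00000110 = 6
01101011 = 107
IP: 5.68.6.107


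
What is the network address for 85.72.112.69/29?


IP:   01010101.01001000.01110000.01000101
Mask: 11111111.11111111.11111111.11111000
AND operation:
Net:  01010101.01001000.01110000.01000000
Network: 85.72.112.64/29


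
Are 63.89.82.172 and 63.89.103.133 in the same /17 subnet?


Mask: 255.255.128.0
63.89.82.172 AND mask = 63.89.0.0
63.89.103.133 AND mask = 63.89.0.0
Yes, same subnet (63.89.0.0)


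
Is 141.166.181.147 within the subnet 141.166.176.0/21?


Subnet network: 141.166.176.0
Test IP AND mask: 141.166.176.0
Yes, 141.166.181.147 is in 141.166.176.0/21


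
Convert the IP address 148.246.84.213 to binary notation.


148 = 10010100
246 = 11110110
84 = 01010100
213 = 11010101
Binary: 10010100.11110110.01010100.11010101


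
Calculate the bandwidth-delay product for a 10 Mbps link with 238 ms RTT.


BDP = bandwidth * RTT
= 10 Mbps * 238 ms
= 10 * 1e6 * 238 / 1000 bits
= 2380000 bits
= 297500 bytes
= 290.5273 KB
BDP = 2380000 bits (297500 bytes)


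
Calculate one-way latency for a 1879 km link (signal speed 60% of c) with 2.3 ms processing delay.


Speed = 0.6 * 3e5 km/s = 180000 km/s
Propagation delay = 1879 / 180000 = 0.0104 s = 10.4389 ms
Processing delay = 2.3 ms
Total one-way latency = 12.7389 ms


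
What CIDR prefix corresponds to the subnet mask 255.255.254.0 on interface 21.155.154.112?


Binary: 11111111.11111111.11111110.00000000
Count leading 1s
Prefix: /23


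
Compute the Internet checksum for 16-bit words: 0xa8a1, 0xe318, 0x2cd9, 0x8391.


Sum all words (with carry folding):
+ 0xa8a1 = 0xa8a1
+ 0xe318 = 0x8bba
+ 0x2cd9 = 0xb893
+ 0x8391 = 0x3c25
One's complement: ~0x3c25
Checksum = 0xc3da


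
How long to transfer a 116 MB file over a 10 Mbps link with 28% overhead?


Effective throughput = 10 * (1 - 28/100) = 7.2 Mbps
File size in Mb = 116 * 8 = 928 Mb
Time = 928 / 7.2
Time = 128.8889 seconds


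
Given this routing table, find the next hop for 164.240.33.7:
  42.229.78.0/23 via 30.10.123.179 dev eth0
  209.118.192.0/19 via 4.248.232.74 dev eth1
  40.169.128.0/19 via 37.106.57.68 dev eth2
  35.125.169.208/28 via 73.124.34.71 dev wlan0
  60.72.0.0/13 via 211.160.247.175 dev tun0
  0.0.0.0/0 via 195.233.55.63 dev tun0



Longest prefix match for 164.240.33.7:
  /23 42.229.78.0: no
  /19 209.118.192.0: no
  /19 40.169.128.0: no
  /28 35.125.169.208: no
  /13 60.72.0.0: no
  /0 0.0.0.0: MATCH
Selected: next-hop 195.233.55.63 via tun0 (matched /0)


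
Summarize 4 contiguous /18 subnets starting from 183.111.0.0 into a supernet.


Original prefix: /18
Number of subnets: 4 = 2^2
New prefix = 18 - 2 = 16
Supernet: 183.111.0.0/16


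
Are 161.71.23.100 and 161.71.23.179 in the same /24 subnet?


Mask: 255.255.255.0
161.71.23.100 AND mask = 161.71.23.0
161.71.23.179 AND mask = 161.71.23.0
Yes, same subnet (161.71.23.0)


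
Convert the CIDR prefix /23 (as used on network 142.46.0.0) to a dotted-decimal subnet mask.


/23 means 23 network bits, 9 host bits
Binary: 11111111111111111111111000000000
Mask: 255.255.254.0


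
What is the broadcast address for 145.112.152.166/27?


Network: 145.112.152.160/27
Host bits = 5
Set all host bits to 1:
Broadcast: 145.112.152.191


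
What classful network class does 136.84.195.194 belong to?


First octet: 136
Binary: 10001000
10xxxxxx -> Class B (128-191)
Class B, default mask 255.255.0.0 (/16)


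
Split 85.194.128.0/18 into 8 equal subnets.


New prefix = 18 + 3 = 21
Each subnet has 2048 addresses
  85.194.128.0/21
  85.194.136.0/21
  85.194.144.0/21
  85.194.152.0/21
  85.194.160.0/21
  85.194.168.0/21
  85.194.176.0/21
  85.194.184.0/21
Subnets: 85.194.128.0/21, 85.194.136.0/21, 85.194.144.0/21, 85.194.152.0/21, 85.194.160.0/21, 85.194.168.0/21, 85.194.176.0/21, 85.194.184.0/21


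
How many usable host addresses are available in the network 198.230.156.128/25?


Host bits = 32 - 25 = 7
Total addresses = 2^7 = 128
Usable = total - 2 (network and broadcast)
Usable hosts: 126


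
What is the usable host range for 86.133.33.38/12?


Network: 86.128.0.0
Broadcast: 86.143.255.255
First usable = network + 1
Last usable = broadcast - 1
Range: 86.128.0.1 to 86.143.255.254


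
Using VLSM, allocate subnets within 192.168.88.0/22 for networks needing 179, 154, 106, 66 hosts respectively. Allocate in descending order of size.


179 hosts -> /24 (254 usable): 192.168.88.0/24
154 hosts -> /24 (254 usable): 192.168.89.0/24
106 hosts -> /25 (126 usable): 192.168.90.0/25
66 hosts -> /25 (126 usable): 192.168.90.128/25
Allocation: 192.168.88.0/24 (179 hosts, 254 usable); 192.168.89.0/24 (154 hosts, 254 usable); 192.168.90.0/25 (106 hosts, 126 usable); 192.168.90.128/25 (66 hosts, 126 usable)


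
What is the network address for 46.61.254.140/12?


IP:   00101110.00111101.11111110.10001100
Mask: 11111111.11110000.00000000.00000000
AND operation:
Net:  00101110.00110000.00000000.00000000
Network: 46.48.0.0/12


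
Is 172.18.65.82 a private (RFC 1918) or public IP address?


RFC 1918 private ranges:
  10.0.0.0/8 (10.0.0.0 - 10.255.255.255)
  172.16.0.0/12 (172.16.0.0 - 172.31.255.255)
  192.168.0.0/16 (192.168.0.0 - 192.168.255.255)
Private (in 172.16.0.0/12)


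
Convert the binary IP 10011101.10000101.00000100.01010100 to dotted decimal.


10011101 = 157
10000101 = 133
00000100 = 4
01010100 = 84
IP: 157.133.4.84


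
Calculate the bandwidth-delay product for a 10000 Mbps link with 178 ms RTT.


BDP = bandwidth * RTT
= 10000 Mbps * 178 ms
= 10000 * 1e6 * 178 / 1000 bits
= 1780000000 bits
= 222500000 bytes
= 217285.1562 KB
BDP = 1780000000 bits (222500000 bytes)


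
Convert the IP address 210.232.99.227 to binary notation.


210 = 11010010
232 = 11101000
99 = 01100011
227 = 11100011
Binary: 11010010.11101000.01100011.11100011


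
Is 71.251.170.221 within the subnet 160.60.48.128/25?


Subnet network: 160.60.48.128
Test IP AND mask: 71.251.170.128
No, 71.251.170.221 is not in 160.60.48.128/25


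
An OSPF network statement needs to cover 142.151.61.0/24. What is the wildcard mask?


Subnet mask: 255.255.255.0
Wildcard = 255.255.255.255 - subnet mask
255 - 255 = 0
255 - 255 = 0
255 - 255 = 0
255 - 0 = 255
Wildcard: 0.0.0.255


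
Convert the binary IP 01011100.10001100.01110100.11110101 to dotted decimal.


01011100 = 92
10001100 = 140
01110100 = 116
11110101 = 245
IP: 92.140.116.245


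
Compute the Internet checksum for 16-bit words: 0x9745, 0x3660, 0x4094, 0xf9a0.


Sum all words (with carry folding):
+ 0x9745 = 0x9745
+ 0x3660 = 0xcda5
+ 0x4094 = 0x0e3a
+ 0xf9a0 = 0x07db
One's complement: ~0x07db
Checksum = 0xf824


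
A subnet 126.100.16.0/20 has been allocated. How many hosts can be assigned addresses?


Host bits = 32 - 20 = 12
Total addresses = 2^12 = 4096
Usable = total - 2 (network and broadcast)
Usable hosts: 4094


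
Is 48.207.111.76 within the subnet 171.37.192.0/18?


Subnet network: 171.37.192.0
Test IP AND mask: 48.207.64.0
No, 48.207.111.76 is not in 171.37.192.0/18


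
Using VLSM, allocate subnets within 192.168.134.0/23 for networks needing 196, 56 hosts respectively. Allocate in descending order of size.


196 hosts -> /24 (254 usable): 192.168.134.0/24
56 hosts -> /26 (62 usable): 192.168.135.0/26
Allocation: 192.168.134.0/24 (196 hosts, 254 usable); 192.168.135.0/26 (56 hosts, 62 usable)


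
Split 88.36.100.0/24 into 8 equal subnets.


New prefix = 24 + 3 = 27
Each subnet has 32 addresses
  88.36.100.0/27
  88.36.100.32/27
  88.36.100.64/27
  88.36.100.96/27
  88.36.100.128/27
  88.36.100.160/27
  88.36.100.192/27
  88.36.100.224/27
Subnets: 88.36.100.0/27, 88.36.100.32/27, 88.36.100.64/27, 88.36.100.96/27, 88.36.100.128/27, 88.36.100.160/27, 88.36.100.192/27, 88.36.100.224/27


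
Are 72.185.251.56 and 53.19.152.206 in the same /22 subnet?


Mask: 255.255.252.0
72.185.251.56 AND mask = 72.185.248.0
53.19.152.206 AND mask = 53.19.152.0
No, different subnets (72.185.248.0 vs 53.19.152.0)


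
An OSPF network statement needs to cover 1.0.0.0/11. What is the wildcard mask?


Subnet mask: 255.224.0.0
Wildcard = 255.255.255.255 - subnet mask
255 - 255 = 0
255 - 224 = 31
255 - 0 = 255
255 - 0 = 255
Wildcard: 0.31.255.255


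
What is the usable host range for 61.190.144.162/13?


Network: 61.184.0.0
Broadcast: 61.191.255.255
First usable = network + 1
Last usable = broadcast - 1
Range: 61.184.0.1 to 61.191.255.254


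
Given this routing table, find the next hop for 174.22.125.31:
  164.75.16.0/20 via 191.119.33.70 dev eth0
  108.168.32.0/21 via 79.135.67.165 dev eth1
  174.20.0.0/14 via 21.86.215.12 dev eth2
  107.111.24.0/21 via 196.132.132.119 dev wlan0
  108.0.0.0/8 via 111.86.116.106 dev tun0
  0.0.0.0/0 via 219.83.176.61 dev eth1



Longest prefix match for 174.22.125.31:
  /20 164.75.16.0: no
  /21 108.168.32.0: no
  /14 174.20.0.0: MATCH
  /21 107.111.24.0: no
  /8 108.0.0.0: no
  /0 0.0.0.0: MATCH
Selected: next-hop 21.86.215.12 via eth2 (matched /14)


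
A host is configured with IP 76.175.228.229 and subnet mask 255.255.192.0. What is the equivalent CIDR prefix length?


Binary: 11111111.11111111.11000000.00000000
Count leading 1s
Prefix: /18


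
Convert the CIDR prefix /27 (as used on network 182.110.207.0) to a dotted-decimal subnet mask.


/27 means 27 network bits, 5 host bits
Binary: 11111111111111111111111111100000
Mask: 255.255.255.224


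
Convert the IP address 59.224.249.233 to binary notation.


59 = 00111011
224 = 11100000
249 = 11111001
233 = 11101001
Binary: 00111011.11100000.11111001.11101001


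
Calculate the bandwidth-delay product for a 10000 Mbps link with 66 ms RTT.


BDP = bandwidth * RTT
= 10000 Mbps * 66 ms
= 10000 * 1e6 * 66 / 1000 bits
= 660000000 bits
= 82500000 bytes
= 80566.4062 KB
BDP = 660000000 bits (82500000 bytes)


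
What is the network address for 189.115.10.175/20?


IP:   10111101.01110011.00001010.10101111
Mask: 11111111.11111111.11110000.00000000
AND operation:
Net:  10111101.01110011.00000000.00000000
Network: 189.115.0.0/20


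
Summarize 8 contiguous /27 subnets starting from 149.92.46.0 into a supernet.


Original prefix: /27
Number of subnets: 8 = 2^3
New prefix = 27 - 3 = 24
Supernet: 149.92.46.0/24


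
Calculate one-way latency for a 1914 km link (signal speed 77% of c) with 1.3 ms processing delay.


Speed = 0.77 * 3e5 km/s = 231000 km/s
Propagation delay = 1914 / 231000 = 0.0083 s = 8.2857 ms
Processing delay = 1.3 ms
Total one-way latency = 9.5857 ms


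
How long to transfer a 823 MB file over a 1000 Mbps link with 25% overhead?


Effective throughput = 1000 * (1 - 25/100) = 750 Mbps
File size in Mb = 823 * 8 = 6584 Mb
Time = 6584 / 750
Time = 8.7787 seconds


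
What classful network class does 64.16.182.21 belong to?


First octet: 64
Binary: 01000000
0xxxxxxx -> Class A (1-126)
Class A, default mask 255.0.0.0 (/8)


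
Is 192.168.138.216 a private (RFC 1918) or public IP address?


RFC 1918 private ranges:
  10.0.0.0/8 (10.0.0.0 - 10.255.255.255)
  172.16.0.0/12 (172.16.0.0 - 172.31.255.255)
  192.168.0.0/16 (192.168.0.0 - 192.168.255.255)
Private (in 192.168.0.0/16)


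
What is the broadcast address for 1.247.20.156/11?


Network: 1.224.0.0/11
Host bits = 21
Set all host bits to 1:
Broadcast: 1.255.255.255


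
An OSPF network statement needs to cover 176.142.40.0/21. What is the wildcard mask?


Subnet mask: 255.255.248.0
Wildcard = 255.255.255.255 - subnet mask
255 - 255 = 0
255 - 255 = 0
255 - 248 = 7
255 - 0 = 255
Wildcard: 0.0.7.255


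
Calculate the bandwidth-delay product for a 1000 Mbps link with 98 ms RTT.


BDP = bandwidth * RTT
= 1000 Mbps * 98 ms
= 1000 * 1e6 * 98 / 1000 bits
= 98000000 bits
= 12250000 bytes
= 11962.8906 KB
BDP = 98000000 bits (12250000 bytes)


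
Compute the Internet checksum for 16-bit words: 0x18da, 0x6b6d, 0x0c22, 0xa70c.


Sum all words (with carry folding):
+ 0x18da = 0x18da
+ 0x6b6d = 0x8447
+ 0x0c22 = 0x9069
+ 0xa70c = 0x3776
One's complement: ~0x3776
Checksum = 0xc889


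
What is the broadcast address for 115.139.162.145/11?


Network: 115.128.0.0/11
Host bits = 21
Set all host bits to 1:
Broadcast: 115.159.255.255


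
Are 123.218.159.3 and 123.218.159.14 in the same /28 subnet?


Mask: 255.255.255.240
123.218.159.3 AND mask = 123.218.159.0
123.218.159.14 AND mask = 123.218.159.0
Yes, same subnet (123.218.159.0)


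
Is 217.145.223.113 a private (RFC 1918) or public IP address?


RFC 1918 private ranges:
  10.0.0.0/8 (10.0.0.0 - 10.255.255.255)
  172.16.0.0/12 (172.16.0.0 - 172.31.255.255)
  192.168.0.0/16 (192.168.0.0 - 192.168.255.255)
Public (not in any RFC 1918 range)


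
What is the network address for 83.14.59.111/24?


IP:   01010011.00001110.00111011.01101111
Mask: 11111111.11111111.11111111.00000000
AND operation:
Net:  01010011.00001110.00111011.00000000
Network: 83.14.59.0/24


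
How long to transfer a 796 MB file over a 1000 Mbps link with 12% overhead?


Effective throughput = 1000 * (1 - 12/100) = 880 Mbps
File size in Mb = 796 * 8 = 6368 Mb
Time = 6368 / 880
Time = 7.2364 seconds


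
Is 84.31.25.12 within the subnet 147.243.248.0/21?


Subnet network: 147.243.248.0
Test IP AND mask: 84.31.24.0
No, 84.31.25.12 is not in 147.243.248.0/21


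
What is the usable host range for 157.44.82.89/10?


Network: 157.0.0.0
Broadcast: 157.63.255.255
First usable = network + 1
Last usable = broadcast - 1
Range: 157.0.0.1 to 157.63.255.254


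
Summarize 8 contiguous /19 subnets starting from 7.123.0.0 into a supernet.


Original prefix: /19
Number of subnets: 8 = 2^3
New prefix = 19 - 3 = 16
Supernet: 7.123.0.0/16


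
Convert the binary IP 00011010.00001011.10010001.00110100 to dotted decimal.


00011010 = 26
00001011 = 11
10010001 = 145
00110100 = 52
IP: 26.11.145.52


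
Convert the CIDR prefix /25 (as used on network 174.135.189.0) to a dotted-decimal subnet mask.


/25 means 25 network bits, 7 host bits
Binary: 11111111111111111111111110000000
Mask: 255.255.255.128


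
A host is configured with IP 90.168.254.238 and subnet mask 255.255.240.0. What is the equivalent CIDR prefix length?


Binary: 11111111.11111111.11110000.00000000
Count leading 1s
Prefix: /20


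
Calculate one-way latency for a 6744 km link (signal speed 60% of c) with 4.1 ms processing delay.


Speed = 0.6 * 3e5 km/s = 180000 km/s
Propagation delay = 6744 / 180000 = 0.0375 s = 37.4667 ms
Processing delay = 4.1 ms
Total one-way latency = 41.5667 ms


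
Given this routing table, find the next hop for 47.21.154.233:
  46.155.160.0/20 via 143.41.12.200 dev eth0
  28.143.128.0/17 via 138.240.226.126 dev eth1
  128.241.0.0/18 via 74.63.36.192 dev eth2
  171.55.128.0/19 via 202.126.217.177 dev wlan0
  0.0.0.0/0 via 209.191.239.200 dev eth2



Longest prefix match for 47.21.154.233:
  /20 46.155.160.0: no
  /17 28.143.128.0: no
  /18 128.241.0.0: no
  /19 171.55.128.0: no
  /0 0.0.0.0: MATCH
Selected: next-hop 209.191.239.200 via eth2 (matched /0)


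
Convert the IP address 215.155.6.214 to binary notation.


215 = 11010111
155 = 10011011
6 = 00000110
214 = 11010110
Binary: 11010111.10011011.00000110.11010110


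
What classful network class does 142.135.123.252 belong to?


First octet: 142
Binary: 10001110
10xxxxxx -> Class B (128-191)
Class B, default mask 255.255.0.0 (/16)


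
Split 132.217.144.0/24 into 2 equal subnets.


New prefix = 24 + 1 = 25
Each subnet has 128 addresses
  132.217.144.0/25
  132.217.144.128/25
Subnets: 132.217.144.0/25, 132.217.144.128/25


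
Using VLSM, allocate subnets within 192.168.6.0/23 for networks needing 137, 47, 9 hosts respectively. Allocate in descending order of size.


137 hosts -> /24 (254 usable): 192.168.6.0/24
47 hosts -> /26 (62 usable): 192.168.7.0/26
9 hosts -> /28 (14 usable): 192.168.7.64/28
Allocation: 192.168.6.0/24 (137 hosts, 254 usable); 192.168.7.0/26 (47 hosts, 62 usable); 192.168.7.64/28 (9 hosts, 14 usable)


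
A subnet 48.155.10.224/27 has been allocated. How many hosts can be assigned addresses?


Host bits = 32 - 27 = 5
Total addresses = 2^5 = 32
Usable = total - 2 (network and broadcast)
Usable hosts: 30


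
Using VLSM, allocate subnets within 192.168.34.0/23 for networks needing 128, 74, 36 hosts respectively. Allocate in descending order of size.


128 hosts -> /24 (254 usable): 192.168.34.0/24
74 hosts -> /25 (126 usable): 192.168.35.0/25
36 hosts -> /26 (62 usable): 192.168.35.128/26
Allocation: 192.168.34.0/24 (128 hosts, 254 usable); 192.168.35.0/25 (74 hosts, 126 usable); 192.168.35.128/26 (36 hosts, 62 usable)


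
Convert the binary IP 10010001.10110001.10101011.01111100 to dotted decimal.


10010001 = 145
10110001 = 177
10101011 = 171
01111100 = 124
IP: 145.177.171.124


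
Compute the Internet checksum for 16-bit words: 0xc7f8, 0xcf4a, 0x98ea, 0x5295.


Sum all words (with carry folding):
+ 0xc7f8 = 0xc7f8
+ 0xcf4a = 0x9743
+ 0x98ea = 0x302e
+ 0x5295 = 0x82c3
One's complement: ~0x82c3
Checksum = 0x7d3c


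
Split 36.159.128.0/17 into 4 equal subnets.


New prefix = 17 + 2 = 19
Each subnet has 8192 addresses
  36.159.128.0/19
  36.159.160.0/19
  36.159.192.0/19
  36.159.224.0/19
Subnets: 36.159.128.0/19, 36.159.160.0/19, 36.159.192.0/19, 36.159.224.0/19


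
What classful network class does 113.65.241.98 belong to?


First octet: 113
Binary: 01110001
0xxxxxxx -> Class A (1-126)
Class A, default mask 255.0.0.0 (/8)


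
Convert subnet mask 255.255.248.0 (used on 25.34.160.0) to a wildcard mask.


Subnet mask: 255.255.248.0
Wildcard = 255.255.255.255 - subnet mask
255 - 255 = 0
255 - 255 = 0
255 - 248 = 7
255 - 0 = 255
Wildcard: 0.0.7.255


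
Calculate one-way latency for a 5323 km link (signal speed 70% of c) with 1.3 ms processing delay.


Speed = 0.7 * 3e5 km/s = 210000 km/s
Propagation delay = 5323 / 210000 = 0.0253 s = 25.3476 ms
Processing delay = 1.3 ms
Total one-way latency = 26.6476 ms


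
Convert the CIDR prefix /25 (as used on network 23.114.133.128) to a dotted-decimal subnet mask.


/25 means 25 network bits, 7 host bits
Binary: 11111111111111111111111110000000
Mask: 255.255.255.128


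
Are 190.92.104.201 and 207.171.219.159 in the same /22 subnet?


Mask: 255.255.252.0
190.92.104.201 AND mask = 190.92.104.0
207.171.219.159 AND mask = 207.171.216.0
No, different subnets (190.92.104.0 vs 207.171.216.0)


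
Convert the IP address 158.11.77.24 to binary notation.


158 = 10011110
11 = 00001011
77 = 01001101
24 = 00011000
Binary: 10011110.00001011.01001101.00011000


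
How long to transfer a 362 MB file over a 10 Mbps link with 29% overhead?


Effective throughput = 10 * (1 - 29/100) = 7.1 Mbps
File size in Mb = 362 * 8 = 2896 Mb
Time = 2896 / 7.1
Time = 407.8873 seconds


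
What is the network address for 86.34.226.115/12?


IP:   01010110.00100010.11100010.01110011
Mask: 11111111.11110000.00000000.00000000
AND operation:
Net:  01010110.00100000.00000000.00000000
Network: 86.32.0.0/12


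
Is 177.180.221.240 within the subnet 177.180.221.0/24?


Subnet network: 177.180.221.0
Test IP AND mask: 177.180.221.0
Yes, 177.180.221.240 is in 177.180.221.0/24


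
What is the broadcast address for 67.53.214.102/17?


Network: 67.53.128.0/17
Host bits = 15
Set all host bits to 1:
Broadcast: 67.53.255.255


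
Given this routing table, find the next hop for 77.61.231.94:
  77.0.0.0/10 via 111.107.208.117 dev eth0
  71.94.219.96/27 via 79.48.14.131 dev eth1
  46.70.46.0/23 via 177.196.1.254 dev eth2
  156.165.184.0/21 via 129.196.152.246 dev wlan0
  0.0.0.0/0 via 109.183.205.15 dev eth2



Longest prefix match for 77.61.231.94:
  /10 77.0.0.0: MATCH
  /27 71.94.219.96: no
  /23 46.70.46.0: no
  /21 156.165.184.0: no
  /0 0.0.0.0: MATCH
Selected: next-hop 111.107.208.117 via eth0 (matched /10)


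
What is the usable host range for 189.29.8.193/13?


Network: 189.24.0.0
Broadcast: 189.31.255.255
First usable = network + 1
Last usable = broadcast - 1
Range: 189.24.0.1 to 189.31.255.254


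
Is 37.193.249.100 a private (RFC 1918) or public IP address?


RFC 1918 private ranges:
  10.0.0.0/8 (10.0.0.0 - 10.255.255.255)
  172.16.0.0/12 (172.16.0.0 - 172.31.255.255)
  192.168.0.0/16 (192.168.0.0 - 192.168.255.255)
Public (not in any RFC 1918 range)


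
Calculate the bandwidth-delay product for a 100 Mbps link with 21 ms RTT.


BDP = bandwidth * RTT
= 100 Mbps * 21 ms
= 100 * 1e6 * 21 / 1000 bits
= 2100000 bits
= 262500 bytes
= 256.3477 KB
BDP = 2100000 bits (262500 bytes)


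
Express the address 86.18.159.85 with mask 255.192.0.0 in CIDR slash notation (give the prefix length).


Binary: 11111111.11000000.00000000.00000000
Count leading 1s
Prefix: /10


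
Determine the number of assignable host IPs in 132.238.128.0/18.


Host bits = 32 - 18 = 14
Total addresses = 2^14 = 16384
Usable = total - 2 (network and broadcast)
Usable hosts: 16382


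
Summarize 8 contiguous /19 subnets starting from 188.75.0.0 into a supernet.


Original prefix: /19
Number of subnets: 8 = 2^3
New prefix = 19 - 3 = 16
Supernet: 188.75.0.0/16


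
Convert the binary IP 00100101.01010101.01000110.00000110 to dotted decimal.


00100101 = 37
01010101 = 85
01000110 = 70
00000110 = 6
IP: 37.85.70.6


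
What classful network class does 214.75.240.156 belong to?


First octet: 214
Binary: 11010110
110xxxxx -> Class C (192-223)
Class C, default mask 255.255.255.0 (/24)


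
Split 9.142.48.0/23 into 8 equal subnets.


New prefix = 23 + 3 = 26
Each subnet has 64 addresses
  9.142.48.0/26
  9.142.48.64/26
  9.142.48.128/26
  9.142.48.192/26
  9.142.49.0/26
  9.142.49.64/26
  9.142.49.128/26
  9.142.49.192/26
Subnets: 9.142.48.0/26, 9.142.48.64/26, 9.142.48.128/26, 9.142.48.192/26, 9.142.49.0/26, 9.142.49.64/26, 9.142.49.128/26, 9.142.49.192/26


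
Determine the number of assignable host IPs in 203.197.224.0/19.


Host bits = 32 - 19 = 13
Total addresses = 2^13 = 8192
Usable = total - 2 (network and broadcast)
Usable hosts: 8190


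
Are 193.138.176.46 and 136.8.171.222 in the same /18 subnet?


Mask: 255.255.192.0
193.138.176.46 AND mask = 193.138.128.0
136.8.171.222 AND mask = 136.8.128.0
No, different subnets (193.138.128.0 vs 136.8.128.0)


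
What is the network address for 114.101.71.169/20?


IP:   01110010.01100101.01000111.10101001
Mask: 11111111.11111111.11110000.00000000
AND operation:
Net:  01110010.01100101.01000000.00000000
Network: 114.101.64.0/20


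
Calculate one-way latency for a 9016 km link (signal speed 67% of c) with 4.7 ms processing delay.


Speed = 0.67 * 3e5 km/s = 201000 km/s
Propagation delay = 9016 / 201000 = 0.0449 s = 44.8557 ms
Processing delay = 4.7 ms
Total one-way latency = 49.5557 ms


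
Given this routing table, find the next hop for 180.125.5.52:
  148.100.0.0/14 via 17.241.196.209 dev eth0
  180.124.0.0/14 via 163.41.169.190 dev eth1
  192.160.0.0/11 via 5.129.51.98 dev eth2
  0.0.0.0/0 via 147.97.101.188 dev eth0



Longest prefix match for 180.125.5.52:
  /14 148.100.0.0: no
  /14 180.124.0.0: MATCH
  /11 192.160.0.0: no
  /0 0.0.0.0: MATCH
Selected: next-hop 163.41.169.190 via eth1 (matched /14)


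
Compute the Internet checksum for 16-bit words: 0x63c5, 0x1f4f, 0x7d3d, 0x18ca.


Sum all words (with carry folding):
+ 0x63c5 = 0x63c5
+ 0x1f4f = 0x8314
+ 0x7d3d = 0x0052
+ 0x18ca = 0x191c
One's complement: ~0x191c
Checksum = 0xe6e3


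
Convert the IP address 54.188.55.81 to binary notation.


54 = 00110110
188 = 10111100
55 = 00110111
81 = 01010001
Binary: 00110110.10111100.00110111.01010001


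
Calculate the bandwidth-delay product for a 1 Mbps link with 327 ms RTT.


BDP = bandwidth * RTT
= 1 Mbps * 327 ms
= 1 * 1e6 * 327 / 1000 bits
= 327000 bits
= 40875 bytes
= 39.917 KB
BDP = 327000 bits (40875 bytes)


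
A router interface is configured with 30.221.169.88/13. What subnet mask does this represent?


/13 means 13 network bits, 19 host bits
Binary: 11111111111110000000000000000000
Mask: 255.248.0.0


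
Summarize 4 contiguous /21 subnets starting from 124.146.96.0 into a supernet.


Original prefix: /21
Number of subnets: 4 = 2^2
New prefix = 21 - 2 = 19
Supernet: 124.146.96.0/19


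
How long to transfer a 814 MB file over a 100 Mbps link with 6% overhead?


Effective throughput = 100 * (1 - 6/100) = 94 Mbps
File size in Mb = 814 * 8 = 6512 Mb
Time = 6512 / 94
Time = 69.2766 seconds


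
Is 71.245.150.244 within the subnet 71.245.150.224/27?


Subnet network: 71.245.150.224
Test IP AND mask: 71.245.150.224
Yes, 71.245.150.244 is in 71.245.150.224/27


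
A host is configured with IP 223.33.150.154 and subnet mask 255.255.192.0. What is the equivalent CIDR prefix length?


Binary: 11111111.11111111.11000000.00000000
Count leading 1s
Prefix: /18


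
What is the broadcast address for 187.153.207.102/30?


Network: 187.153.207.100/30
Host bits = 2
Set all host bits to 1:
Broadcast: 187.153.207.103


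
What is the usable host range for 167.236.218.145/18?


Network: 167.236.192.0
Broadcast: 167.236.255.255
First usable = network + 1
Last usable = broadcast - 1
Range: 167.236.192.1 to 167.236.255.254


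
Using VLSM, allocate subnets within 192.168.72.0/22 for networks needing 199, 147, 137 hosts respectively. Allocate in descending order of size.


199 hosts -> /24 (254 usable): 192.168.72.0/24
147 hosts -> /24 (254 usable): 192.168.73.0/24
137 hosts -> /24 (254 usable): 192.168.74.0/24
Allocation: 192.168.72.0/24 (199 hosts, 254 usable); 192.168.73.0/24 (147 hosts, 254 usable); 192.168.74.0/24 (137 hosts, 254 usable)


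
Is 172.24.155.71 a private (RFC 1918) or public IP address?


RFC 1918 private ranges:
  10.0.0.0/8 (10.0.0.0 - 10.255.255.255)
  172.16.0.0/12 (172.16.0.0 - 172.31.255.255)
  192.168.0.0/16 (192.168.0.0 - 192.168.255.255)
Private (in 172.16.0.0/12)


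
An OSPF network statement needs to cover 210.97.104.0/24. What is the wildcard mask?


Subnet mask: 255.255.255.0
Wildcard = 255.255.255.255 - subnet mask
255 - 255 = 0
255 - 255 = 0
255 - 255 = 0
255 - 0 = 255
Wildcard: 0.0.0.255


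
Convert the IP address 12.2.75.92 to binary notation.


12 = 00001100
2 = 00000010
75 = 01001011
92 = 01011100
Binary: 00001100.00000010.01001011.01011100


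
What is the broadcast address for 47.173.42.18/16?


Network: 47.173.0.0/16
Host bits = 16
Set all host bits to 1:
Broadcast: 47.173.255.255


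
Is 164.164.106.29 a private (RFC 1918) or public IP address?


RFC 1918 private ranges:
  10.0.0.0/8 (10.0.0.0 - 10.255.255.255)
  172.16.0.0/12 (172.16.0.0 - 172.31.255.255)
  192.168.0.0/16 (192.168.0.0 - 192.168.255.255)
Public (not in any RFC 1918 range)


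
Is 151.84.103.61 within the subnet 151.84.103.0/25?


Subnet network: 151.84.103.0
Test IP AND mask: 151.84.103.0
Yes, 151.84.103.61 is in 151.84.103.0/25


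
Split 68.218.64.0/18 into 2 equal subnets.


New prefix = 18 + 1 = 19
Each subnet has 8192 addresses
  68.218.64.0/19
  68.218.96.0/19
Subnets: 68.218.64.0/19, 68.218.96.0/19


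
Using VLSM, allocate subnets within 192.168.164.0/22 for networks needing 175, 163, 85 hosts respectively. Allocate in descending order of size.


175 hosts -> /24 (254 usable): 192.168.164.0/24
163 hosts -> /24 (254 usable): 192.168.165.0/24
85 hosts -> /25 (126 usable): 192.168.166.0/25
Allocation: 192.168.164.0/24 (175 hosts, 254 usable); 192.168.165.0/24 (163 hosts, 254 usable); 192.168.166.0/25 (85 hosts, 126 usable)


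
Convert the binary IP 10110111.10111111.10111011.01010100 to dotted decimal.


10110111 = 183
10111111 = 191
10111011 = 187
01010100 = 84
IP: 183.191.187.84


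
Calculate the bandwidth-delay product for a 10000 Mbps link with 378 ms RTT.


BDP = bandwidth * RTT
= 10000 Mbps * 378 ms
= 10000 * 1e6 * 378 / 1000 bits
= 3780000000 bits
= 472500000 bytes
= 461425.7812 KB
BDP = 3780000000 bits (472500000 bytes)


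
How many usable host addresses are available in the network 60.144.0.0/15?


Host bits = 32 - 15 = 17
Total addresses = 2^17 = 131072
Usable = total - 2 (network and broadcast)
Usable hosts: 131070


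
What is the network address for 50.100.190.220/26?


IP:   00110010.01100100.10111110.11011100
Mask: 11111111.11111111.11111111.11000000
AND operation:
Net:  00110010.01100100.10111110.11000000
Network: 50.100.190.192/26


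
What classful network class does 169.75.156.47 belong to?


First octet: 169
Binary: 10101001
10xxxxxx -> Class B (128-191)
Class B, default mask 255.255.0.0 (/16)


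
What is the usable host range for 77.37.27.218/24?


Network: 77.37.27.0
Broadcast: 77.37.27.255
First usable = network + 1
Last usable = broadcast - 1
Range: 77.37.27.1 to 77.37.27.254


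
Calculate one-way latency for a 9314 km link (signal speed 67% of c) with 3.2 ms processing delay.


Speed = 0.67 * 3e5 km/s = 201000 km/s
Propagation delay = 9314 / 201000 = 0.0463 s = 46.3383 ms
Processing delay = 3.2 ms
Total one-way latency = 49.5383 ms


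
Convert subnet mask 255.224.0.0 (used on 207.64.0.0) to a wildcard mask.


Subnet mask: 255.224.0.0
Wildcard = 255.255.255.255 - subnet mask
255 - 255 = 0
255 - 224 = 31
255 - 0 = 255
255 - 0 = 255
Wildcard: 0.31.255.255


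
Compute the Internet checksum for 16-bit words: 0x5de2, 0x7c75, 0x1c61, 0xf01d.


Sum all words (with carry folding):
+ 0x5de2 = 0x5de2
+ 0x7c75 = 0xda57
+ 0x1c61 = 0xf6b8
+ 0xf01d = 0xe6d6
One's complement: ~0xe6d6
Checksum = 0x1929


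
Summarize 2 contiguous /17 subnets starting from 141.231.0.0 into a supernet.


Original prefix: /17
Number of subnets: 2 = 2^1
New prefix = 17 - 1 = 16
Supernet: 141.231.0.0/16


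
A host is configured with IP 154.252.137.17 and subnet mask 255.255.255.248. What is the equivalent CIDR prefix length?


Binary: 11111111.11111111.11111111.11111000
Count leading 1s
Prefix: /29


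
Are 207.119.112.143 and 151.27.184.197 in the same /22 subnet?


Mask: 255.255.252.0
207.119.112.143 AND mask = 207.119.112.0
151.27.184.197 AND mask = 151.27.184.0
No, different subnets (207.119.112.0 vs 151.27.184.0)


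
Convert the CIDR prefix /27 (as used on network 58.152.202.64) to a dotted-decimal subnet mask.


/27 means 27 network bits, 5 host bits
Binary: 11111111111111111111111111100000
Mask: 255.255.255.224


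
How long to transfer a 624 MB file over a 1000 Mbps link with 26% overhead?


Effective throughput = 1000 * (1 - 26/100) = 740 Mbps
File size in Mb = 624 * 8 = 4992 Mb
Time = 4992 / 740
Time = 6.7459 seconds


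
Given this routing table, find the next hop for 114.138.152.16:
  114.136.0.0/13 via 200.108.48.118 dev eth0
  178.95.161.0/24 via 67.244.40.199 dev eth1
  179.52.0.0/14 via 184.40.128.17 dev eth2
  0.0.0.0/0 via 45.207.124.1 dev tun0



Longest prefix match for 114.138.152.16:
  /13 114.136.0.0: MATCH
  /24 178.95.161.0: no
  /14 179.52.0.0: no
  /0 0.0.0.0: MATCH
Selected: next-hop 200.108.48.118 via eth0 (matched /13)
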